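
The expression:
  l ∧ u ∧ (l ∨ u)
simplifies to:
l ∧ u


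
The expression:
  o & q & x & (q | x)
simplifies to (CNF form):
o & q & x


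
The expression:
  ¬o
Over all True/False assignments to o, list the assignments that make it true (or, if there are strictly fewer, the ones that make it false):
is true only for:
  o=False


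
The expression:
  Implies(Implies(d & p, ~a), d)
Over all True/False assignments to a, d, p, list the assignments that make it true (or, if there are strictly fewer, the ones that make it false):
is true only for:
  a=False, d=True, p=False;
  a=False, d=True, p=True;
  a=True, d=True, p=False;
  a=True, d=True, p=True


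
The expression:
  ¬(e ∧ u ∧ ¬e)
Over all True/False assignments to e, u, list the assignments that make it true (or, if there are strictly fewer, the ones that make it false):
is always true.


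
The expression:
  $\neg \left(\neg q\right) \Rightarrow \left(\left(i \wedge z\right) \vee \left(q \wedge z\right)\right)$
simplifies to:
$z \vee \neg q$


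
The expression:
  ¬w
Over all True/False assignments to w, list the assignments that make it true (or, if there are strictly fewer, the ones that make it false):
is true only for:
  w=False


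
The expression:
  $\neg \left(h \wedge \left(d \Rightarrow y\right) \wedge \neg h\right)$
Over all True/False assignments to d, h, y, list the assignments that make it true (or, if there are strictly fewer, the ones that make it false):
is always true.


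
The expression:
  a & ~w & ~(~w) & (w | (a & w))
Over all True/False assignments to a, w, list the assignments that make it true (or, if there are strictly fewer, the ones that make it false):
is never true.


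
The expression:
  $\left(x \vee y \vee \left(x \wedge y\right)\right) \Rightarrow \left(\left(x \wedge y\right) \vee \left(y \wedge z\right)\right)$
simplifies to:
$\left(y \vee \neg x\right) \wedge \left(x \vee z \vee \neg y\right)$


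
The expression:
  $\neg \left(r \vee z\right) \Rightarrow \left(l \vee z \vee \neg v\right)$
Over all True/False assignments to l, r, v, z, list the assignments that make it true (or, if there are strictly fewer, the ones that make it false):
is false only for:
  l=False, r=False, v=True, z=False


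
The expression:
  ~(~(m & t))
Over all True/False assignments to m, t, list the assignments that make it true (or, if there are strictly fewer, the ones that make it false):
is true only for:
  m=True, t=True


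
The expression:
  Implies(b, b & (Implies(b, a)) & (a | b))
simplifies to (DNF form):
a | ~b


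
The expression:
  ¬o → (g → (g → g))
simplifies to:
True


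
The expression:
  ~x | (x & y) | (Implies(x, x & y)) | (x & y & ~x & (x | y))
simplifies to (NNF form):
y | ~x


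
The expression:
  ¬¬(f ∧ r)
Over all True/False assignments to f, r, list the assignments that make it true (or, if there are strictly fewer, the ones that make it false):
is true only for:
  f=True, r=True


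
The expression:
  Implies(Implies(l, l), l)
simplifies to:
l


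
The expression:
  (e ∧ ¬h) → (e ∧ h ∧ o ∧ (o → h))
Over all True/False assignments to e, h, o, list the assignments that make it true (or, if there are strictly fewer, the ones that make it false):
is false only for:
  e=True, h=False, o=False;
  e=True, h=False, o=True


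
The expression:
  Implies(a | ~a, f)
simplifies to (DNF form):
f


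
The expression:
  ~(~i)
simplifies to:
i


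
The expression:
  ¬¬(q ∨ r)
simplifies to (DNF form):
q ∨ r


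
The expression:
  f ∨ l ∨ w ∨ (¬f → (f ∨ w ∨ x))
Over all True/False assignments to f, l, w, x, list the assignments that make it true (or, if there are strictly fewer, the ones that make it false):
is false only for:
  f=False, l=False, w=False, x=False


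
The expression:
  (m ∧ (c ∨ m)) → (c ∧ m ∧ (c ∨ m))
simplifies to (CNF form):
c ∨ ¬m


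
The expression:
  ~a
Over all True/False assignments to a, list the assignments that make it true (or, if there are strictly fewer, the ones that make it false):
is true only for:
  a=False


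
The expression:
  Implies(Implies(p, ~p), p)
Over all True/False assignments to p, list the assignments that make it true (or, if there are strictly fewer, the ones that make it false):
is true only for:
  p=True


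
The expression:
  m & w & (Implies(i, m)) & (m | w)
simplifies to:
m & w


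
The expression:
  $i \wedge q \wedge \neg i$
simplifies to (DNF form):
$\text{False}$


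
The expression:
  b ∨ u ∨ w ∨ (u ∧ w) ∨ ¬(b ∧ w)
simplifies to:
True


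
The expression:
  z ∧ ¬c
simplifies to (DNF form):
z ∧ ¬c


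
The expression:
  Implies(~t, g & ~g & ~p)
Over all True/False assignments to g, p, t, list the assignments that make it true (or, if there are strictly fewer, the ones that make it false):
is true only for:
  g=False, p=False, t=True;
  g=False, p=True, t=True;
  g=True, p=False, t=True;
  g=True, p=True, t=True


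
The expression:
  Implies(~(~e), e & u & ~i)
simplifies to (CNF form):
(u | ~e) & (~e | ~i)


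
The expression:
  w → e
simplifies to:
e ∨ ¬w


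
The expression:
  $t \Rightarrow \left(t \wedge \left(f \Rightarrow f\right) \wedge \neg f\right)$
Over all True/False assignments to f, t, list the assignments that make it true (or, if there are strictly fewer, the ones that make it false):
is false only for:
  f=True, t=True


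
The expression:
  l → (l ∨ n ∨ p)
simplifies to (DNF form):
True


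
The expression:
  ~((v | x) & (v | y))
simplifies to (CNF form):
~v & (~x | ~y)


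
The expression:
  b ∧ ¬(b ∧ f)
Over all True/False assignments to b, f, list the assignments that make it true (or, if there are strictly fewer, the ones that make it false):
is true only for:
  b=True, f=False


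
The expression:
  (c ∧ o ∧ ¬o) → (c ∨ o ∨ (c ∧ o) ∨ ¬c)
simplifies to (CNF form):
True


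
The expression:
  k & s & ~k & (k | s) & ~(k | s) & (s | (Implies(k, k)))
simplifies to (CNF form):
False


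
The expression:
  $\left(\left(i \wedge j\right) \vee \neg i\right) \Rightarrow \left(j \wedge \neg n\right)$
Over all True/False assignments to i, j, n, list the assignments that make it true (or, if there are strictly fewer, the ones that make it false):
is true only for:
  i=False, j=True, n=False;
  i=True, j=False, n=False;
  i=True, j=False, n=True;
  i=True, j=True, n=False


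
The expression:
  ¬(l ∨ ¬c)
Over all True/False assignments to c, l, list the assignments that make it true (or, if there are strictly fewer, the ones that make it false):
is true only for:
  c=True, l=False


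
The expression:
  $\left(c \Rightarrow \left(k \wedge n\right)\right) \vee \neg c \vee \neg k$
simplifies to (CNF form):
$n \vee \neg c \vee \neg k$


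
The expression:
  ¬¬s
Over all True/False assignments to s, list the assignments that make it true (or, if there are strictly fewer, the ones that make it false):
is true only for:
  s=True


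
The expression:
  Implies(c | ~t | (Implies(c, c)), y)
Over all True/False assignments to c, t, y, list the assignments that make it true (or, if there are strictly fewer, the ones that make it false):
is true only for:
  c=False, t=False, y=True;
  c=False, t=True, y=True;
  c=True, t=False, y=True;
  c=True, t=True, y=True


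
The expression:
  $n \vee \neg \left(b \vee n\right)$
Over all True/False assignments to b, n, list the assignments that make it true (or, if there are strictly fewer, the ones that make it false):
is false only for:
  b=True, n=False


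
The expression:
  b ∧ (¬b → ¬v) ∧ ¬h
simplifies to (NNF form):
b ∧ ¬h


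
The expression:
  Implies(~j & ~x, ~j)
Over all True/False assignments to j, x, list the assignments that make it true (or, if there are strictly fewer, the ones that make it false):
is always true.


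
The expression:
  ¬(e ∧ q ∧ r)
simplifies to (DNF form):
¬e ∨ ¬q ∨ ¬r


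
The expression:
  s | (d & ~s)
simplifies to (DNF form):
d | s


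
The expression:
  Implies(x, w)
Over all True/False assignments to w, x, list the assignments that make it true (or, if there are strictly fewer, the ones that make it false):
is false only for:
  w=False, x=True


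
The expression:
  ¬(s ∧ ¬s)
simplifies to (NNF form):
True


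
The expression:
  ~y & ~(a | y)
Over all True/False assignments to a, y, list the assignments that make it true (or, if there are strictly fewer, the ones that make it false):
is true only for:
  a=False, y=False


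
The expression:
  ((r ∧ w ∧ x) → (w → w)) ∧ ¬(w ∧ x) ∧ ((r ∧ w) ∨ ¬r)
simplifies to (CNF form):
(w ∨ ¬r) ∧ (¬w ∨ ¬x)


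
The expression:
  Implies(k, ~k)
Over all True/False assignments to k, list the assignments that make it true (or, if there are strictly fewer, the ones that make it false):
is true only for:
  k=False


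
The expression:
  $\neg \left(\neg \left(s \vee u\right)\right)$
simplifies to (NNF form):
$s \vee u$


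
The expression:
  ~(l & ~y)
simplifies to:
y | ~l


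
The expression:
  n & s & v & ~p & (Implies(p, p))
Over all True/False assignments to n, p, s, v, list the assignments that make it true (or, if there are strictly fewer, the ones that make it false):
is true only for:
  n=True, p=False, s=True, v=True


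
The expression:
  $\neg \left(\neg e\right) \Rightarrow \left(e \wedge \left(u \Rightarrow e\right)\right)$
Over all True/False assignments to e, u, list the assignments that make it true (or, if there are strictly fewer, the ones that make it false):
is always true.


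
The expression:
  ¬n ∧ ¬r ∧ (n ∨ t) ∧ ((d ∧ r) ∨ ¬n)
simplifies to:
t ∧ ¬n ∧ ¬r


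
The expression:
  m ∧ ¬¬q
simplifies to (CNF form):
m ∧ q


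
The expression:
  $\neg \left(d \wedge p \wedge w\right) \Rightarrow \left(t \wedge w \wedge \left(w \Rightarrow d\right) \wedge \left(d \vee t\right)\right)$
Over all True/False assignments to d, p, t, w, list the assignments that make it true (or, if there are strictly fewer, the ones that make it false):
is true only for:
  d=True, p=False, t=True, w=True;
  d=True, p=True, t=False, w=True;
  d=True, p=True, t=True, w=True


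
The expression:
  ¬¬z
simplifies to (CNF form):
z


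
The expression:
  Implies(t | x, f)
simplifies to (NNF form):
f | (~t & ~x)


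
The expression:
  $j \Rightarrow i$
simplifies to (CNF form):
$i \vee \neg j$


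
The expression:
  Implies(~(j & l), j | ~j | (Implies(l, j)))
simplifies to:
True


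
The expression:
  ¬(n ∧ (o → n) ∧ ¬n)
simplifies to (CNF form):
True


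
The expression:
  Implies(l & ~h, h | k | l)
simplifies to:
True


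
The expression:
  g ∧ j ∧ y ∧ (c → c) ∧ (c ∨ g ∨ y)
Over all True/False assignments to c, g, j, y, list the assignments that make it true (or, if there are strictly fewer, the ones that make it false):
is true only for:
  c=False, g=True, j=True, y=True;
  c=True, g=True, j=True, y=True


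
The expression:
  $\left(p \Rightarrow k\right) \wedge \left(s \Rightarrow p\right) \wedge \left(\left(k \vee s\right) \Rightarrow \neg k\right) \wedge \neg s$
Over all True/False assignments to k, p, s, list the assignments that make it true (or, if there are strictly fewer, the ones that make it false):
is true only for:
  k=False, p=False, s=False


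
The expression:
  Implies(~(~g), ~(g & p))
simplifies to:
~g | ~p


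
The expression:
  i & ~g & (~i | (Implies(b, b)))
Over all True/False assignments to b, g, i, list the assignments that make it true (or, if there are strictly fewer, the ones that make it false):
is true only for:
  b=False, g=False, i=True;
  b=True, g=False, i=True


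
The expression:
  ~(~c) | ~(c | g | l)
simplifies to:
c | (~g & ~l)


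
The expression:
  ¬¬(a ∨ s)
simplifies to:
a ∨ s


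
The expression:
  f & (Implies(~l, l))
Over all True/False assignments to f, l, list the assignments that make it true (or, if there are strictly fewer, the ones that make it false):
is true only for:
  f=True, l=True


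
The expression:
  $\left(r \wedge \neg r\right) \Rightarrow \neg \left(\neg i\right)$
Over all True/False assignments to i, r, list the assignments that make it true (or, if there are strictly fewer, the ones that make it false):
is always true.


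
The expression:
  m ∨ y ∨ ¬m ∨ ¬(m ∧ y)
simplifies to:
True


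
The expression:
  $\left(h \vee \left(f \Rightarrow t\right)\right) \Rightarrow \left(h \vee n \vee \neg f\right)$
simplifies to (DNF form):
$h \vee n \vee \neg f \vee \neg t$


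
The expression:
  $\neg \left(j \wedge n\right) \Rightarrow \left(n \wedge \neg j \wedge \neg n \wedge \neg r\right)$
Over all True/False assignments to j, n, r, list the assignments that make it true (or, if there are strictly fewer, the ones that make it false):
is true only for:
  j=True, n=True, r=False;
  j=True, n=True, r=True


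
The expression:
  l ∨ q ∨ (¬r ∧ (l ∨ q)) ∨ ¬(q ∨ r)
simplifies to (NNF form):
l ∨ q ∨ ¬r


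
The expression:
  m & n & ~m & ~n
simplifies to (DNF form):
False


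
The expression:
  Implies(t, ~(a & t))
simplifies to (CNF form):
~a | ~t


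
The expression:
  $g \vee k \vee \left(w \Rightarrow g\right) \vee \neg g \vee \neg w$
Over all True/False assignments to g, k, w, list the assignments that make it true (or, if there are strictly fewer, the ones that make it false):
is always true.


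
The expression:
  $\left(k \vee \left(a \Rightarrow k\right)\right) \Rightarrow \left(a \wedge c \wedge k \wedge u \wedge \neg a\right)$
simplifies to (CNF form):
$a \wedge \neg k$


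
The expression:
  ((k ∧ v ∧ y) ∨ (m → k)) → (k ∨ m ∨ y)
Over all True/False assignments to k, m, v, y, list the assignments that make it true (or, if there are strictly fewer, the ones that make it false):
is false only for:
  k=False, m=False, v=False, y=False;
  k=False, m=False, v=True, y=False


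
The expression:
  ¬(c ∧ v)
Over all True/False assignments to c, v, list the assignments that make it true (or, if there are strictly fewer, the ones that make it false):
is false only for:
  c=True, v=True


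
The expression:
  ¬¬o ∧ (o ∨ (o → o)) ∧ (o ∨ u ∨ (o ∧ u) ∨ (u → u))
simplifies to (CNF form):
o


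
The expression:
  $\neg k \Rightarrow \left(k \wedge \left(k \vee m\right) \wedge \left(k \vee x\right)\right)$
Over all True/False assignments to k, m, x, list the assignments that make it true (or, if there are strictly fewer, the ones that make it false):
is true only for:
  k=True, m=False, x=False;
  k=True, m=False, x=True;
  k=True, m=True, x=False;
  k=True, m=True, x=True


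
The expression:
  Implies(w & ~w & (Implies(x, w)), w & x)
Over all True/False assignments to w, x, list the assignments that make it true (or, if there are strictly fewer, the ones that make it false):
is always true.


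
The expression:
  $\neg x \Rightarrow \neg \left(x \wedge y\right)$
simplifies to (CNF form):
$\text{True}$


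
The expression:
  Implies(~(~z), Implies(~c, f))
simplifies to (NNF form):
c | f | ~z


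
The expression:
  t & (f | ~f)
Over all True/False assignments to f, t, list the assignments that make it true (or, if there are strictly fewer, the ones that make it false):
is true only for:
  f=False, t=True;
  f=True, t=True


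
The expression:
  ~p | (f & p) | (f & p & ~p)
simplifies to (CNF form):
f | ~p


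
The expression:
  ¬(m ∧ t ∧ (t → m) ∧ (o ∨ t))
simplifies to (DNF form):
¬m ∨ ¬t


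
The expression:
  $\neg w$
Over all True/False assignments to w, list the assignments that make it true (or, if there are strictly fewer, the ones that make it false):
is true only for:
  w=False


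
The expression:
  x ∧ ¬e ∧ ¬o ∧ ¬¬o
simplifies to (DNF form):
False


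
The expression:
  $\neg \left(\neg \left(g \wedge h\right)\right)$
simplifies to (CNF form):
$g \wedge h$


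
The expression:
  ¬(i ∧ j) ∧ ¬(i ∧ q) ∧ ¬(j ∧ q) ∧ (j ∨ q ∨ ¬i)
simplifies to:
¬i ∧ (¬j ∨ ¬q)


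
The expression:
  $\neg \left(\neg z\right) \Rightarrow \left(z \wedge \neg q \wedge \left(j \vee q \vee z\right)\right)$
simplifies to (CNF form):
$\neg q \vee \neg z$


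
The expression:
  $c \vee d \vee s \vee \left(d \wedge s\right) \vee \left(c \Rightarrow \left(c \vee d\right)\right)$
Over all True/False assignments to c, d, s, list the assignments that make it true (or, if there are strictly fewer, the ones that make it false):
is always true.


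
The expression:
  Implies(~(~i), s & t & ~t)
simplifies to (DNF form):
~i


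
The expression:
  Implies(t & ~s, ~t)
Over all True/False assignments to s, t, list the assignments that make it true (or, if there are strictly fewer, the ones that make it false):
is false only for:
  s=False, t=True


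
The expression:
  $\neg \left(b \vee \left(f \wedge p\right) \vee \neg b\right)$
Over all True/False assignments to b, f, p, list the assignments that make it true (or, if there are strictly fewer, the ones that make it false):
is never true.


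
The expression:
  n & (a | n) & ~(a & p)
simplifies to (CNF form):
n & (~a | ~p)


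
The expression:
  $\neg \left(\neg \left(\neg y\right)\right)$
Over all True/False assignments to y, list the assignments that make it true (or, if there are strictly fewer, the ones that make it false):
is true only for:
  y=False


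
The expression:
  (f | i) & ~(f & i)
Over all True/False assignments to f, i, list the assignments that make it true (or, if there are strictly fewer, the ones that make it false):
is true only for:
  f=False, i=True;
  f=True, i=False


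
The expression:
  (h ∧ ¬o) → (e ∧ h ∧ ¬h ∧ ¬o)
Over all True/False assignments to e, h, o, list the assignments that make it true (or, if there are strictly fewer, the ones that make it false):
is false only for:
  e=False, h=True, o=False;
  e=True, h=True, o=False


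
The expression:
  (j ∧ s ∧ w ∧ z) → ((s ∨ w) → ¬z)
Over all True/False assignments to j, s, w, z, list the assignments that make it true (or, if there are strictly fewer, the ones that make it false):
is false only for:
  j=True, s=True, w=True, z=True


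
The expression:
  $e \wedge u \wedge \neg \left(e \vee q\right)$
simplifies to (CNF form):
$\text{False}$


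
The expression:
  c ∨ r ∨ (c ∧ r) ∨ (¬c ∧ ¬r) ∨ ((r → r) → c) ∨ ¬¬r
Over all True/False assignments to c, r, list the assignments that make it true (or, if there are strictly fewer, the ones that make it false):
is always true.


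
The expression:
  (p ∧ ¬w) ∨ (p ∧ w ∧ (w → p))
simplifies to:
p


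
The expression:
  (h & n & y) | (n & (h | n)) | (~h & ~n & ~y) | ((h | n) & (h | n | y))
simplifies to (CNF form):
h | n | ~y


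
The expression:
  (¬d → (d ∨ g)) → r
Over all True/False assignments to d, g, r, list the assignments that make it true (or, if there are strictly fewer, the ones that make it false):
is false only for:
  d=False, g=True, r=False;
  d=True, g=False, r=False;
  d=True, g=True, r=False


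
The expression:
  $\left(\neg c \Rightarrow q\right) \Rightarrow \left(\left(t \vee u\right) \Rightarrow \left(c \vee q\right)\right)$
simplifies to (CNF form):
$\text{True}$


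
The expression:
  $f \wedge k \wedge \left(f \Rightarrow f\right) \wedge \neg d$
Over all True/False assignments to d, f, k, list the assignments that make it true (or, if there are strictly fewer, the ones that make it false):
is true only for:
  d=False, f=True, k=True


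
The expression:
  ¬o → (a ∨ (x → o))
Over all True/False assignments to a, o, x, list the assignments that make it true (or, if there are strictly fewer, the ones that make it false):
is false only for:
  a=False, o=False, x=True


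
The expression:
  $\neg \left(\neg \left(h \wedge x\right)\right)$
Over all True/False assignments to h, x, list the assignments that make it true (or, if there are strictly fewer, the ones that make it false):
is true only for:
  h=True, x=True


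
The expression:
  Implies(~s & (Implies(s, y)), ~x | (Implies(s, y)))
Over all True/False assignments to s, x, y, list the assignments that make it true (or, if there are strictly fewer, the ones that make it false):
is always true.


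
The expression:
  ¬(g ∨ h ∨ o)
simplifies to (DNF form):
¬g ∧ ¬h ∧ ¬o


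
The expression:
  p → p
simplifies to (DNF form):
True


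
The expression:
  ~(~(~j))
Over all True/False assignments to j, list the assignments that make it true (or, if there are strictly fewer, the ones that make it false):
is true only for:
  j=False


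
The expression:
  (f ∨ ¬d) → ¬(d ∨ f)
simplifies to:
¬f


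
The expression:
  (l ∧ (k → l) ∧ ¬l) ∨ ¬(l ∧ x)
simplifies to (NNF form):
¬l ∨ ¬x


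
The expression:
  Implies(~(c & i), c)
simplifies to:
c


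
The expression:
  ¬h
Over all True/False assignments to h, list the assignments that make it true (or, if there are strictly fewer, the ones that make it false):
is true only for:
  h=False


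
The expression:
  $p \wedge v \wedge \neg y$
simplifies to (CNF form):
$p \wedge v \wedge \neg y$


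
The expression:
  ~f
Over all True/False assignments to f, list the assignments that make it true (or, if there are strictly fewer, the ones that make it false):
is true only for:
  f=False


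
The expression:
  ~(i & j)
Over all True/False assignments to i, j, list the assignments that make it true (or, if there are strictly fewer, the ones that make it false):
is false only for:
  i=True, j=True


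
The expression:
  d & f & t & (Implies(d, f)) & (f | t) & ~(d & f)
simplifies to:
False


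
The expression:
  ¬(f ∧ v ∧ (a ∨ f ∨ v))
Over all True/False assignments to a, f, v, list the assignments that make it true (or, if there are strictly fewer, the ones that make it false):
is false only for:
  a=False, f=True, v=True;
  a=True, f=True, v=True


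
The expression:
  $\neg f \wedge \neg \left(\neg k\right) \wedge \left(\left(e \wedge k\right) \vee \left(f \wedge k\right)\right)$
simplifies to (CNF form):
$e \wedge k \wedge \neg f$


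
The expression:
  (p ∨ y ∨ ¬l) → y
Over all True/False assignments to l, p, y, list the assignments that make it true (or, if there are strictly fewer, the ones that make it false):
is false only for:
  l=False, p=False, y=False;
  l=False, p=True, y=False;
  l=True, p=True, y=False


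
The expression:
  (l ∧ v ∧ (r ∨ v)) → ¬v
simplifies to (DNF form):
¬l ∨ ¬v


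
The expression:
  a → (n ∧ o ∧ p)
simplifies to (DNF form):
(n ∧ o ∧ p) ∨ ¬a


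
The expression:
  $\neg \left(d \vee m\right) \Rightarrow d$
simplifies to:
$d \vee m$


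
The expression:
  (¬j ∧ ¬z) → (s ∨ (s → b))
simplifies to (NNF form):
True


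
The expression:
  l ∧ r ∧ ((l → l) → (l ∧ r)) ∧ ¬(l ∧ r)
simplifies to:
False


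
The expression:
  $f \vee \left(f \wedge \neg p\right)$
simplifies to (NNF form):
$f$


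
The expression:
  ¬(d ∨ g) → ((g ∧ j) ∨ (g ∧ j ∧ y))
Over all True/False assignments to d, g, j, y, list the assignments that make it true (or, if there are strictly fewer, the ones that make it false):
is false only for:
  d=False, g=False, j=False, y=False;
  d=False, g=False, j=False, y=True;
  d=False, g=False, j=True, y=False;
  d=False, g=False, j=True, y=True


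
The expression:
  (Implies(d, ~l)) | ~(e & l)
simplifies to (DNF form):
~d | ~e | ~l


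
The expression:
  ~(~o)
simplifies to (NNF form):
o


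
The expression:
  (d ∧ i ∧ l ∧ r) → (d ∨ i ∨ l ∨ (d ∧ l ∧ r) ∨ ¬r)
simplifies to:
True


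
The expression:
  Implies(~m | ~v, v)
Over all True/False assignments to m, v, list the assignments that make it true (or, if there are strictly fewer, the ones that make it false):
is true only for:
  m=False, v=True;
  m=True, v=True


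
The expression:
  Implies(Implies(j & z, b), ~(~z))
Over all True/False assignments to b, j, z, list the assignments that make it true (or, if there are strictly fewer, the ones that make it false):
is true only for:
  b=False, j=False, z=True;
  b=False, j=True, z=True;
  b=True, j=False, z=True;
  b=True, j=True, z=True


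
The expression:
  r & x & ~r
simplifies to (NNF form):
False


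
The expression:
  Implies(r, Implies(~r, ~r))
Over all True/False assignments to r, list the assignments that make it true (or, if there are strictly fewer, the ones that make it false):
is always true.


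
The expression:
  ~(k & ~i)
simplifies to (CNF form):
i | ~k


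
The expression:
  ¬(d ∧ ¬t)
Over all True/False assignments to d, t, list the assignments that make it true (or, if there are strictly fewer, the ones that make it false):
is false only for:
  d=True, t=False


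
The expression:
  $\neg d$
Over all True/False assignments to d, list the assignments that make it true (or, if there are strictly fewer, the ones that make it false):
is true only for:
  d=False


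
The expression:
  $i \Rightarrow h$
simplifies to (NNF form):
$h \vee \neg i$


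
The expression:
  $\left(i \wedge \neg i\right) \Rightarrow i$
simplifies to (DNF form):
$\text{True}$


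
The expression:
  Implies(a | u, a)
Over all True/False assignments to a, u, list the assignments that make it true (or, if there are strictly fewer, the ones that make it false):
is false only for:
  a=False, u=True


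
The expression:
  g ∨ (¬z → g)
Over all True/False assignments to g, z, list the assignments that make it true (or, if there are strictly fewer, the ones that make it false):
is false only for:
  g=False, z=False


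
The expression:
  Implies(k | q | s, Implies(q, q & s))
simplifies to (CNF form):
s | ~q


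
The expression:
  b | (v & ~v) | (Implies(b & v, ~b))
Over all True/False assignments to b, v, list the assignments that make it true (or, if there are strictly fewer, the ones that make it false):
is always true.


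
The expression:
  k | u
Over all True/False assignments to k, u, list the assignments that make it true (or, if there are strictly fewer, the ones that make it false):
is false only for:
  k=False, u=False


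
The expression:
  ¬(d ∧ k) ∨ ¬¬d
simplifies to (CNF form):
True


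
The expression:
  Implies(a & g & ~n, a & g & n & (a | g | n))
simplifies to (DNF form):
n | ~a | ~g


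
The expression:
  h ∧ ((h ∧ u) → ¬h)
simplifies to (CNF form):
h ∧ ¬u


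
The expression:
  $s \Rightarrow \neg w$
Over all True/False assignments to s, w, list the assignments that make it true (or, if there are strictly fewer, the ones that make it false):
is false only for:
  s=True, w=True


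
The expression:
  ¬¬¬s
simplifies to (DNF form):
¬s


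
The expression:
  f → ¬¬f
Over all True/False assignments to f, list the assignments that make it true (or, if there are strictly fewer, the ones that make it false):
is always true.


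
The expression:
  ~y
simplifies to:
~y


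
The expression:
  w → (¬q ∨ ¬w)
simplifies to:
¬q ∨ ¬w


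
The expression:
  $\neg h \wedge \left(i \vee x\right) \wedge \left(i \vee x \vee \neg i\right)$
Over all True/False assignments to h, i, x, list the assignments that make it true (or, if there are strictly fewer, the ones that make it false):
is true only for:
  h=False, i=False, x=True;
  h=False, i=True, x=False;
  h=False, i=True, x=True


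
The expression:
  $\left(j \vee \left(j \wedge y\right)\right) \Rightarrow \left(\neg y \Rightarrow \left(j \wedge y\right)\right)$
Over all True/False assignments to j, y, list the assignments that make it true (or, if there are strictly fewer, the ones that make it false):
is false only for:
  j=True, y=False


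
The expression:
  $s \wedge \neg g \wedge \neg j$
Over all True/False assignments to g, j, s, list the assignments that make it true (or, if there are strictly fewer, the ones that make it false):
is true only for:
  g=False, j=False, s=True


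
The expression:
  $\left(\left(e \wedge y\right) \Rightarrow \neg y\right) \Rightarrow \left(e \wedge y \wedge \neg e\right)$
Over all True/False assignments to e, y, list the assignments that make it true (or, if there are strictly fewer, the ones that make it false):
is true only for:
  e=True, y=True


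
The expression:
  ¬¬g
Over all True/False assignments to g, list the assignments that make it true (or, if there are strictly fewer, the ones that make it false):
is true only for:
  g=True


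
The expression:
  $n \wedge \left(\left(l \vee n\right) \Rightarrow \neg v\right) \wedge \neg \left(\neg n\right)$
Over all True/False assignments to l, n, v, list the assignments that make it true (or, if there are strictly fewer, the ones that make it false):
is true only for:
  l=False, n=True, v=False;
  l=True, n=True, v=False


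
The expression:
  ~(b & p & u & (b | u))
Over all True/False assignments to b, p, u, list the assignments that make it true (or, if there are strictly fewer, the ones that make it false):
is false only for:
  b=True, p=True, u=True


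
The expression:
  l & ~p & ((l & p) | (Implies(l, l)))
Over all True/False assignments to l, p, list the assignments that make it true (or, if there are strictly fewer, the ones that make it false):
is true only for:
  l=True, p=False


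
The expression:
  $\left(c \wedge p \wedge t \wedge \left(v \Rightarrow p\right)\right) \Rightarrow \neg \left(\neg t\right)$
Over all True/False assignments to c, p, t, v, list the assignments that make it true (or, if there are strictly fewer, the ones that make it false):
is always true.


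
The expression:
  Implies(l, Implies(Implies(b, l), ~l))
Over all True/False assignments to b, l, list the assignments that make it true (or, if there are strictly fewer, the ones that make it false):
is true only for:
  b=False, l=False;
  b=True, l=False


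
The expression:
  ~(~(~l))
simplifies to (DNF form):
~l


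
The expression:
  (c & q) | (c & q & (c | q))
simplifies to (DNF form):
c & q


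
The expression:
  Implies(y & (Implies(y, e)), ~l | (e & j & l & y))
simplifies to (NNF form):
j | ~e | ~l | ~y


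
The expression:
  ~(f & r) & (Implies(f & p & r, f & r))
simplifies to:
~f | ~r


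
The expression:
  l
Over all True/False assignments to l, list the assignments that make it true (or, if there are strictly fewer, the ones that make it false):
is true only for:
  l=True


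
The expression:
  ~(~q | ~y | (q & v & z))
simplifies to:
q & y & (~v | ~z)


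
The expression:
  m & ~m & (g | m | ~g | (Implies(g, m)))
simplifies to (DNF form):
False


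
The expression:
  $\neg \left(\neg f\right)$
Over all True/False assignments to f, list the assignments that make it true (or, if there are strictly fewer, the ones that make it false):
is true only for:
  f=True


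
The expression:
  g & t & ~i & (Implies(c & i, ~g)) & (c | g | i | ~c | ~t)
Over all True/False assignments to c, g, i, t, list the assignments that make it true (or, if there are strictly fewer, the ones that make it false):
is true only for:
  c=False, g=True, i=False, t=True;
  c=True, g=True, i=False, t=True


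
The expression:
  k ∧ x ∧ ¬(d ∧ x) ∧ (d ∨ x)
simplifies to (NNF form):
k ∧ x ∧ ¬d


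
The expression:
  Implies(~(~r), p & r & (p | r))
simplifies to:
p | ~r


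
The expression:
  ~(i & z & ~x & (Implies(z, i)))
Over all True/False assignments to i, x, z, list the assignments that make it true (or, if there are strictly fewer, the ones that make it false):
is false only for:
  i=True, x=False, z=True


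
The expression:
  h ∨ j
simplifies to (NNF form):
h ∨ j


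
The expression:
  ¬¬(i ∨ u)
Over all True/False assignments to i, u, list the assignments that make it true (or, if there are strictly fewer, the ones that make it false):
is false only for:
  i=False, u=False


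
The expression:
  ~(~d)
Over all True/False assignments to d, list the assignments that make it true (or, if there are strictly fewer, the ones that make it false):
is true only for:
  d=True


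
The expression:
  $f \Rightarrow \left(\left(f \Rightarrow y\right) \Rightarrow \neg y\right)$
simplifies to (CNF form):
$\neg f \vee \neg y$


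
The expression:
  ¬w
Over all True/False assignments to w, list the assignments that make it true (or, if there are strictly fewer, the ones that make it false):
is true only for:
  w=False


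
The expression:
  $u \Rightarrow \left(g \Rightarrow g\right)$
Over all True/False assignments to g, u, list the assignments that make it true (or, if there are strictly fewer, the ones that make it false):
is always true.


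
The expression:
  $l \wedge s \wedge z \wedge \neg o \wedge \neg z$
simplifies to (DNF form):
$\text{False}$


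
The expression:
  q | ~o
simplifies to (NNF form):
q | ~o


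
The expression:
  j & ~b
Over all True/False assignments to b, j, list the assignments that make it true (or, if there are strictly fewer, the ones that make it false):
is true only for:
  b=False, j=True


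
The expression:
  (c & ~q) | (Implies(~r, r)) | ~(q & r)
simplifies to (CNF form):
True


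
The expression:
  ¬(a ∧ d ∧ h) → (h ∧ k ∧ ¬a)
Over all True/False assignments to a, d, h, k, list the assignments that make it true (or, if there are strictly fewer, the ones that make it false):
is true only for:
  a=False, d=False, h=True, k=True;
  a=False, d=True, h=True, k=True;
  a=True, d=True, h=True, k=False;
  a=True, d=True, h=True, k=True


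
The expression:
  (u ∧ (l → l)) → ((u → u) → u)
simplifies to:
True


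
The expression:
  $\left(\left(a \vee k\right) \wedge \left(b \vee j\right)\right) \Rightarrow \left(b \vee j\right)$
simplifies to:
$\text{True}$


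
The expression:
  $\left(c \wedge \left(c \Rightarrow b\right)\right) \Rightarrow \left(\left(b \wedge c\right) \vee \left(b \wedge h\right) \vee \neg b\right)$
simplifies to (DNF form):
$\text{True}$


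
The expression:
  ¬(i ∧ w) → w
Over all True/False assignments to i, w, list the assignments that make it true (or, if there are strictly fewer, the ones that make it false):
is true only for:
  i=False, w=True;
  i=True, w=True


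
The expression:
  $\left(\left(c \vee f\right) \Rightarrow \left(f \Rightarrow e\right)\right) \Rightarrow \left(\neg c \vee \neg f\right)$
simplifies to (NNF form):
$\neg c \vee \neg e \vee \neg f$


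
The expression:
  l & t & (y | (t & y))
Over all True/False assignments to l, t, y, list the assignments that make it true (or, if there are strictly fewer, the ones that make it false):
is true only for:
  l=True, t=True, y=True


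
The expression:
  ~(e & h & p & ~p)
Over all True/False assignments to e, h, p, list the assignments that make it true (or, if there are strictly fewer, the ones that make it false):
is always true.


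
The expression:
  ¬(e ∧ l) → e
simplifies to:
e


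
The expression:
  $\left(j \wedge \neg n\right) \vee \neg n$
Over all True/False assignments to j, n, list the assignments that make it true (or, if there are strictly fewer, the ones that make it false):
is true only for:
  j=False, n=False;
  j=True, n=False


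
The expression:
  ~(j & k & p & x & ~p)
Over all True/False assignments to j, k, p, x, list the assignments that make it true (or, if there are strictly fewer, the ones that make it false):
is always true.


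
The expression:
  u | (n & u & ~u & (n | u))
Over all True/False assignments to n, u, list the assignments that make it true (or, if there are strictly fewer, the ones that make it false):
is true only for:
  n=False, u=True;
  n=True, u=True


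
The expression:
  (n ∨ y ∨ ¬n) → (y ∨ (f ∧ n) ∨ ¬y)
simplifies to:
True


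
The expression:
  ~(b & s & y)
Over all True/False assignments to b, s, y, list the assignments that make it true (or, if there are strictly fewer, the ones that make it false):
is false only for:
  b=True, s=True, y=True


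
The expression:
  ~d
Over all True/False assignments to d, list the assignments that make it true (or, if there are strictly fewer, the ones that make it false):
is true only for:
  d=False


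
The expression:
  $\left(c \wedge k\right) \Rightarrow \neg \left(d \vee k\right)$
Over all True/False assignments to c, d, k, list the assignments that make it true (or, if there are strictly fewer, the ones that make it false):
is false only for:
  c=True, d=False, k=True;
  c=True, d=True, k=True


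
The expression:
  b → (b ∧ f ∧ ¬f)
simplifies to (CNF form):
¬b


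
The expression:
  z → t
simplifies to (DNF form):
t ∨ ¬z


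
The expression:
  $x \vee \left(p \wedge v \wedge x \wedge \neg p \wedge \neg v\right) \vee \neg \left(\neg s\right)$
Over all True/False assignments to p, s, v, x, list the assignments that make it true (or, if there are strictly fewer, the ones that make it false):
is false only for:
  p=False, s=False, v=False, x=False;
  p=False, s=False, v=True, x=False;
  p=True, s=False, v=False, x=False;
  p=True, s=False, v=True, x=False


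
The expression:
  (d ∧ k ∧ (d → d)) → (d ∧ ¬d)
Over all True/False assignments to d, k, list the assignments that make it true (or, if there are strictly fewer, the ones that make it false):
is false only for:
  d=True, k=True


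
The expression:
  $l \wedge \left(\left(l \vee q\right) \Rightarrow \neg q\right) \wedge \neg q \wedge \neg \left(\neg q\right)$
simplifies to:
$\text{False}$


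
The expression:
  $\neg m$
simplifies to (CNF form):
$\neg m$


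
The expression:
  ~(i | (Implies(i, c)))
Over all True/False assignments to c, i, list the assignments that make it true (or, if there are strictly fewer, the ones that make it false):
is never true.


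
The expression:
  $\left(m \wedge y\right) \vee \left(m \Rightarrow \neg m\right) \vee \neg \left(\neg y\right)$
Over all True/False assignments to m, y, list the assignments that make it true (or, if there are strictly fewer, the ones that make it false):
is false only for:
  m=True, y=False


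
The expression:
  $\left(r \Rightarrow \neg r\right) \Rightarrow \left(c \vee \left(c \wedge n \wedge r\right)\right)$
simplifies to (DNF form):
$c \vee r$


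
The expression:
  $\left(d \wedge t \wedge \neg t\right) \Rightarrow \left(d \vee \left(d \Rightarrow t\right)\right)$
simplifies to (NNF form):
$\text{True}$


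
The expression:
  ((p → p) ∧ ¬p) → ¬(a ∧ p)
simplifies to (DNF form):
True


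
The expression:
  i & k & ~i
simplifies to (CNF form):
False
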